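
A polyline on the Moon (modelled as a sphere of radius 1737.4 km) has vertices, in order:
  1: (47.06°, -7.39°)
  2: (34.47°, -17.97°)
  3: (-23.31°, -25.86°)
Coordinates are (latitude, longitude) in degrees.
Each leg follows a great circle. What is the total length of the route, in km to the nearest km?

2218 km

Leg 1→2: central angle 0.2599 rad, distance 451.6 km.
Leg 2→3: central angle 1.0169 rad, distance 1766.8 km.
Total: 451.6 + 1766.8 ≈ 2218 km.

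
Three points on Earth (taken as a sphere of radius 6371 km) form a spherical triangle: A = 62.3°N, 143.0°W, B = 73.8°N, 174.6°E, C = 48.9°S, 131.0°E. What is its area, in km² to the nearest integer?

27166755 km²

Side lengths (central angles): a = 2.2029, b = 2.2730, c = 0.3301 rad; semiperimeter s = 2.4030.
By l'Huilier's theorem, tan(E/4) = √[tan(s/2) tan((s−a)/2) tan((s−b)/2) tan((s−c)/2)], giving spherical excess E = 0.6693 rad.
Area = E·R² = 0.6693 × (6371)² ≈ 27166755 km².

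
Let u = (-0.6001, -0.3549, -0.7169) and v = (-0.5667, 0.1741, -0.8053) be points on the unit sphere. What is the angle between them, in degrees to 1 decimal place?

31.2°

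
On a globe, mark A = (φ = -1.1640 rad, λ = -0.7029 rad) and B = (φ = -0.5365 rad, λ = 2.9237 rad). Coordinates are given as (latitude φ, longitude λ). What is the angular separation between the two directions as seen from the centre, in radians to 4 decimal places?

With latitudes φ₁ = -66.692°, φ₂ = -30.739° and longitude difference Δλ = -152.211°:
cos c = sin φ₁ sin φ₂ + cos φ₁ cos φ₂ cos Δλ = (-0.9184)(-0.5111) + (0.3957)(0.8595)(-0.8847) = 0.16856,
so c = arccos(0.16856) = 1.40143 rad.
So the angular separation is 1.4014 rad.

1.4014 rad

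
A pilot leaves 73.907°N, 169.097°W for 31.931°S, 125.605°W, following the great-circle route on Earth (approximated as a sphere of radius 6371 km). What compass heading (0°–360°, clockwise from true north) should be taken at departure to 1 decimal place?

141.6°

With φ₁ = 1.2899, φ₂ = -0.5573, Δλ = 0.7591 rad, the forward-azimuth formula gives
θ = atan2( sin Δλ cos φ₂ , cos φ₁ sin φ₂ − sin φ₁ cos φ₂ cos Δλ ) = atan2(0.5841, -0.7382) = 141.65°.
So the initial bearing is 141.6°.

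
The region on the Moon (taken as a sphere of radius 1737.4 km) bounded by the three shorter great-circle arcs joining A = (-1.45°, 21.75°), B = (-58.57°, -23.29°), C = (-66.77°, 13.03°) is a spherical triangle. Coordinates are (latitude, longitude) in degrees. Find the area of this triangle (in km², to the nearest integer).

Side lengths (central angles): a = 0.3181, b = 1.1451, c = 1.1702 rad; semiperimeter s = 1.3167.
By l'Huilier's theorem, tan(E/4) = √[tan(s/2) tan((s−a)/2) tan((s−b)/2) tan((s−c)/2)], giving spherical excess E = 0.2062 rad.
Area = E·R² = 0.2062 × (1737.4)² ≈ 622540 km².

622540 km²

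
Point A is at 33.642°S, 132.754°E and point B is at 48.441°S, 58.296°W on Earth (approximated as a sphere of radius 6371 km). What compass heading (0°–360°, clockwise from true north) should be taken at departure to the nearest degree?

173°

Δλ = 168.950° = 2.9487 rad.
y = sin Δλ · cos φ₂ = (0.1917)(0.6634) = 0.1271
x = cos φ₁ sin φ₂ − sin φ₁ cos φ₂ cos Δλ = (0.8325)(-0.7483) − (-0.5540)(0.6634)(-0.9815) = -0.9837
θ = atan2(y, x) = 172.63°, so the bearing is 173°.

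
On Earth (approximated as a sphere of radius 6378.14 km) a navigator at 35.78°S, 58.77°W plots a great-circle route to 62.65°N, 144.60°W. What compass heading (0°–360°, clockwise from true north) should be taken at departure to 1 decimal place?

328.2°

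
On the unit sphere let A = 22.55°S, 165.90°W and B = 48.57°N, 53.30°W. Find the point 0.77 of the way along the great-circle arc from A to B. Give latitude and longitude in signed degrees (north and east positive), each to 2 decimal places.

41.82°, -92.26°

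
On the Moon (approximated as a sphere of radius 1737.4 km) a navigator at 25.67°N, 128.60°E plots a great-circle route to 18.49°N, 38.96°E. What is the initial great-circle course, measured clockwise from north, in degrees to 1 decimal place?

286.6°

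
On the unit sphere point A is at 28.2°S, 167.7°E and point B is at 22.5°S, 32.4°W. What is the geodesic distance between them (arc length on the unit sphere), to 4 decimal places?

2.1942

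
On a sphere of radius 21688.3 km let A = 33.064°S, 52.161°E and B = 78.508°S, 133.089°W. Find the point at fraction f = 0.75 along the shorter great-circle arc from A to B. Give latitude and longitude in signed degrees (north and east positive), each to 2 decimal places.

-84.28°, 60.99°

The central angle between A and B is δ = 1.1935 rad.
With f = 0.75, the slerp weights are sin((1−f)δ)/sin δ = 0.3162 and sin(fδ)/sin δ = 0.8393.
Weighted sum of the unit vectors: (0.3162)·(0.5141,0.6618,-0.5456) + (0.8393)·(-0.1361,-0.1455,-0.9800) = (0.0483, 0.0872, -0.9950).
Converting back: φ = atan2(z, √(x²+y²)) = -84.28°, λ = atan2(y, x) = 60.99°.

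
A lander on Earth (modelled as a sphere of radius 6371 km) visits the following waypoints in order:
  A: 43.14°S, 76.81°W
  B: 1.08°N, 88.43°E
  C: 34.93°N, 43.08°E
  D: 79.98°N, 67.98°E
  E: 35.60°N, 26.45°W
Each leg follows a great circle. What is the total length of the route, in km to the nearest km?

Leg A→B: central angle 2.3723 rad, distance 15113.6 km.
Leg B→C: central angle 0.9436 rad, distance 6011.8 km.
Leg C→D: central angle 0.8048 rad, distance 5127.6 km.
Leg D→E: central angle 0.9736 rad, distance 6202.9 km.
Total: 15113.6 + 6011.8 + 5127.6 + 6202.9 ≈ 32456 km.

32456 km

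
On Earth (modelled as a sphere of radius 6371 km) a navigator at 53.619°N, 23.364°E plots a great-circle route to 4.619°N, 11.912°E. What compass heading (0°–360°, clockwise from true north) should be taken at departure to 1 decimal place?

195.0°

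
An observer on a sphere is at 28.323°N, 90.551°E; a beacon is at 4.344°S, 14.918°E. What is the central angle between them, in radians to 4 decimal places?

1.3879 rad

Let φ₁ = 0.4943 rad, φ₂ = -0.0758 rad, and Δλ = -1.3200 rad.
cos c = sin φ₁ sin φ₂ + cos φ₁ cos φ₂ cos Δλ = (0.4744)(-0.0757) + (0.8803)(0.9971)(0.2481) = 0.18186,
so c = arccos(0.18186) = 1.38792 rad.
So the angular separation is 1.3879 rad.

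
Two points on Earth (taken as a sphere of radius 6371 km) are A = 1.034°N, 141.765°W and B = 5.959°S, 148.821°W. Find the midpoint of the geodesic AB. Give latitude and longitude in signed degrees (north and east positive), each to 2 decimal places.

-2.47°, -145.28°

The central angle between A and B is δ = 0.1732 rad.
With f = 0.5, the slerp weights are sin((1−f)δ)/sin δ = 0.5019 and sin(fδ)/sin δ = 0.5019.
Weighted sum of the unit vectors: (0.5019)·(-0.7854,-0.6188,0.0180) + (0.5019)·(-0.8509,-0.5149,-0.1038) = (-0.8212, -0.5690, -0.0430).
Converting back: φ = atan2(z, √(x²+y²)) = -2.47°, λ = atan2(y, x) = -145.28°.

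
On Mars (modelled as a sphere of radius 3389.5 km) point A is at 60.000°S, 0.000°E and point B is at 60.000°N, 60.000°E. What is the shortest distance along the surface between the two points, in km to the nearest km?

Let φ₁ = -1.0472 rad, φ₂ = 1.0472 rad, and Δλ = 1.0472 rad.
Haversine: a = sin²(Δφ/2) + cos φ₁ cos φ₂ sin²(Δλ/2) = 0.7500 + (0.5000)(0.5000)(0.2500) = 0.81250.
Central angle c = 2·arcsin(√a) = 2.24593 rad.
Distance = R·c = 3389.5 × 2.2459 ≈ 7613 km.

7613 km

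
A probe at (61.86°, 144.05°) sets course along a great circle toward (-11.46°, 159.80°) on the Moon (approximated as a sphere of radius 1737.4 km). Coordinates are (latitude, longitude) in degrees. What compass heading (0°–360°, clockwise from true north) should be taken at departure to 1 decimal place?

164.0°

Δλ = 15.750° = 0.2749 rad.
y = sin Δλ · cos φ₂ = (0.2714)(0.9801) = 0.2660
x = cos φ₁ sin φ₂ − sin φ₁ cos φ₂ cos Δλ = (0.4716)(-0.1987) − (0.8818)(0.9801)(0.9625) = -0.9255
θ = atan2(y, x) = 163.96°, so the bearing is 164.0°.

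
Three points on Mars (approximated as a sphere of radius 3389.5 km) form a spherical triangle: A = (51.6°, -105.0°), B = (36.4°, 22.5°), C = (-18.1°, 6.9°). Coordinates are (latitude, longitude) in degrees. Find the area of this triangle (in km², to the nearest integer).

Side lengths (central angles): a = 0.9854, b = 2.0530, c = 1.4094 rad; semiperimeter s = 2.2239.
By l'Huilier's theorem, tan(E/4) = √[tan(s/2) tan((s−a)/2) tan((s−b)/2) tan((s−c)/2)], giving spherical excess E = 0.9077 rad.
Area = E·R² = 0.9077 × (3389.5)² ≈ 10428390 km².

10428390 km²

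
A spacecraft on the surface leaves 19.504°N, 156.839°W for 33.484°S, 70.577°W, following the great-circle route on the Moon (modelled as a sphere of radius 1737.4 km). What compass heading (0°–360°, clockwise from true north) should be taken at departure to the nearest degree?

123°

With φ₁ = 0.3404, φ₂ = -0.5844, Δλ = 1.5056 rad, the forward-azimuth formula gives
θ = atan2( sin Δλ cos φ₂ , cos φ₁ sin φ₂ − sin φ₁ cos φ₂ cos Δλ ) = atan2(0.8323, -0.5382) = 122.89°.
So the initial bearing is 123°.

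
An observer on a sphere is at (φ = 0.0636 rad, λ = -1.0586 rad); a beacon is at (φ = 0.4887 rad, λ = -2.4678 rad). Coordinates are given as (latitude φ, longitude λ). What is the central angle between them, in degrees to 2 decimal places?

In radians: φ₁ = 0.0636, φ₂ = 0.4887, Δλ = -80.741° = -1.4092 rad.
cos c = sin φ₁ sin φ₂ + cos φ₁ cos φ₂ cos Δλ = (0.0636)(0.4695) + (0.9980)(0.8829)(0.1609) = 0.17161,
so c = arccos(0.17161) = 1.39833 rad.
So the angular separation is 80.12°.

80.12°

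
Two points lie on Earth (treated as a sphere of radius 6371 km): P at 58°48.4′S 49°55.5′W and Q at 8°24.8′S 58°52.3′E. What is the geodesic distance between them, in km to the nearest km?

10262 km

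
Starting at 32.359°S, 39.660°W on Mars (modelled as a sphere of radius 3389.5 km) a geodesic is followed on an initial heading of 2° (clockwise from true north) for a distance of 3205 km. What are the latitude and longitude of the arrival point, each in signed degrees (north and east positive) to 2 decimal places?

21.79°, -37.91°

Angular distance δ = d/R = 3205/3389.5 = 0.94557 rad; initial bearing θ = 0.0349 rad.
sin φ₂ = sin φ₁ cos δ + cos φ₁ sin δ cos θ = (-0.5352)(0.5853) + (0.8447)(0.8108)(0.9994) = 0.3712, so φ₂ = 21.79°.
Δλ = atan2(sin θ sin δ cos φ₁, cos δ − sin φ₁ sin φ₂) = atan2(0.0239, 0.7840) = 1.746°.
λ₂ = -39.660° + 1.746° = -37.91°.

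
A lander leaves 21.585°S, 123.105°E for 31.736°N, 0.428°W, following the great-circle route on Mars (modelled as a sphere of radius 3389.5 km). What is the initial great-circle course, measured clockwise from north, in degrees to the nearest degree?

294°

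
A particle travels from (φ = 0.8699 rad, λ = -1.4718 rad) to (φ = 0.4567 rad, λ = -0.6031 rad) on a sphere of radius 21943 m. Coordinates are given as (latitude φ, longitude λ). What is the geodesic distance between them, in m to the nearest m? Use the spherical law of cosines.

With latitudes φ₁ = 49.842°, φ₂ = 26.167° and longitude difference Δλ = 49.773°:
cos c = sin φ₁ sin φ₂ + cos φ₁ cos φ₂ cos Δλ = (0.7643)(0.4410) + (0.6449)(0.8975)(0.6458) = 0.71084,
so c = arccos(0.71084) = 0.78011 rad.
Distance = R·c = 21943 × 0.7801 ≈ 17118 m.

17118 m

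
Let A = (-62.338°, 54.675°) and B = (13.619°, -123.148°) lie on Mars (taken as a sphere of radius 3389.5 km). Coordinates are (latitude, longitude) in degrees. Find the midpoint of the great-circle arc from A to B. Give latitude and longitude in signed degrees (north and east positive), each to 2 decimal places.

Central angle δ = 2.2909 rad. Interpolating on the sphere with fraction f = 0.5:
P = [sin((1−f)δ)·A + sin(fδ)·B] / sin δ = 1.2117·A + 1.2117·B in Cartesian coordinates,
giving P = (-0.3187, -0.5270, -0.7879), i.e. latitude -51.99°, longitude -121.16°.

-51.99°, -121.16°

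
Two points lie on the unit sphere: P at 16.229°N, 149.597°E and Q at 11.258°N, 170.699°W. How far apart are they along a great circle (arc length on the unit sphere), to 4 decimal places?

With latitudes φ₁ = 16.229°, φ₂ = 11.258° and longitude difference Δλ = 39.704°:
Haversine: a = sin²(Δφ/2) + cos φ₁ cos φ₂ sin²(Δλ/2) = 0.0019 + (0.9602)(0.9808)(0.1153) = 0.11048.
Central angle c = 2·arcsin(√a) = 0.67765 rad.
On the unit sphere the arc length equals the central angle: 0.6777.

0.6777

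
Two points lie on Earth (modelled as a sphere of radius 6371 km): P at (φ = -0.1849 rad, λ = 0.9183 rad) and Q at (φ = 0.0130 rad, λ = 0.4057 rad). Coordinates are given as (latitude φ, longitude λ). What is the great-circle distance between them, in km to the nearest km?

With latitudes φ₁ = -10.594°, φ₂ = 0.745° and longitude difference Δλ = -29.370°:
cos c = sin φ₁ sin φ₂ + cos φ₁ cos φ₂ cos Δλ = (-0.1838)(0.0130) + (0.9830)(0.9999)(0.8715) = 0.85416,
so c = arccos(0.85416) = 0.54687 rad.
Distance = R·c = 6371 × 0.5469 ≈ 3484 km.

3484 km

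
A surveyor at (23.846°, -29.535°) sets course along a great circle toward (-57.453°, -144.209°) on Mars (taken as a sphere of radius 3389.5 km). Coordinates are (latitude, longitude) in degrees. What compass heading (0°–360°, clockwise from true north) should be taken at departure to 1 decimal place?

Δλ = -114.674° = -2.0014 rad.
y = sin Δλ · cos φ₂ = (-0.9087)(0.5380) = -0.4889
x = cos φ₁ sin φ₂ − sin φ₁ cos φ₂ cos Δλ = (0.9146)(-0.8430) − (0.4043)(0.5380)(-0.4175) = -0.6802
θ = atan2(y, x) = -144.29°; adding 360° gives 215.7°.

215.7°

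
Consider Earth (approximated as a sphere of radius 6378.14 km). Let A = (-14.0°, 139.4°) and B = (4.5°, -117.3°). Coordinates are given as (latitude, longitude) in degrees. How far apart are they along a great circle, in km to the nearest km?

With latitudes φ₁ = -14.000°, φ₂ = 4.500° and longitude difference Δλ = 103.300°:
cos c = sin φ₁ sin φ₂ + cos φ₁ cos φ₂ cos Δλ = (-0.2419)(0.0785) + (0.9703)(0.9969)(-0.2300) = -0.24151,
so c = arccos(-0.24151) = 1.81472 rad.
Distance = R·c = 6378.14 × 1.8147 ≈ 11575 km.

11575 km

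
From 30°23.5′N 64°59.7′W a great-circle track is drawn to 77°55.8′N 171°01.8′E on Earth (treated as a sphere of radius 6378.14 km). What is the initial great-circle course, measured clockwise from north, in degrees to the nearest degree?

With φ₁ = 0.5304, φ₂ = 1.3601, Δλ = -2.1638 rad, the forward-azimuth formula gives
θ = atan2( sin Δλ cos φ₂ , cos φ₁ sin φ₂ − sin φ₁ cos φ₂ cos Δλ ) = atan2(-0.1734, 0.9026) = -10.87°.
Adding 360° brings this into [0°, 360°): 349°.

349°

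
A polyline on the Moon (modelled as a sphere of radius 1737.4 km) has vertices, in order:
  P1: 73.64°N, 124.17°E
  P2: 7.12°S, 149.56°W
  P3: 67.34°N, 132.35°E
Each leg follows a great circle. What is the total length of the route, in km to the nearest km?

Leg P1→P2: central angle 1.6717 rad, distance 2904.4 km.
Leg P2→P3: central angle 1.6063 rad, distance 2790.8 km.
Total: 2904.4 + 2790.8 ≈ 5695 km.

5695 km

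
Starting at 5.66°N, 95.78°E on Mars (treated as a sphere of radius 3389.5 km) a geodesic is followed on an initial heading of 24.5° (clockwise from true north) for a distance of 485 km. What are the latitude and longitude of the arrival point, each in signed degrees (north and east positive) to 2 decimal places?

Angular distance δ = d/R = 485/3389.5 = 0.14309 rad; initial bearing θ = 0.4276 rad.
sin φ₂ = sin φ₁ cos δ + cos φ₁ sin δ cos θ = (0.0986)(0.9898) + (0.9951)(0.1426)(0.9100) = 0.2267, so φ₂ = 13.11°.
Δλ = atan2(sin θ sin δ cos φ₁, cos δ − sin φ₁ sin φ₂) = atan2(0.0588, 0.9674) = 3.481°.
λ₂ = 95.780° + 3.481° = 99.26°.

13.11°, 99.26°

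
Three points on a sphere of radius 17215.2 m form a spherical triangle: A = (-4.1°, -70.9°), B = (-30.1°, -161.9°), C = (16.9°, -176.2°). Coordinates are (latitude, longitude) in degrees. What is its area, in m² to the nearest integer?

Side lengths (central angles): a = 0.8548, b = 1.8469, c = 1.5500 rad; semiperimeter s = 2.1259.
By l'Huilier's theorem, tan(E/4) = √[tan(s/2) tan((s−a)/2) tan((s−b)/2) tan((s−c)/2)], giving spherical excess E = 0.9223 rad.
Area = E·R² = 0.9223 × (17215.2)² ≈ 273327471 m².

273327471 m²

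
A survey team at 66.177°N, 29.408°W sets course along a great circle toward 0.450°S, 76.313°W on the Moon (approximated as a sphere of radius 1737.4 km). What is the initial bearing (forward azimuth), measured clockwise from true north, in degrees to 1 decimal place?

229.3°

Δλ = -46.905° = -0.8186 rad.
y = sin Δλ · cos φ₂ = (-0.7302)(1.0000) = -0.7302
x = cos φ₁ sin φ₂ − sin φ₁ cos φ₂ cos Δλ = (0.4039)(-0.0079) − (0.9148)(1.0000)(0.6832) = -0.6282
θ = atan2(y, x) = -130.70°; adding 360° gives 229.3°.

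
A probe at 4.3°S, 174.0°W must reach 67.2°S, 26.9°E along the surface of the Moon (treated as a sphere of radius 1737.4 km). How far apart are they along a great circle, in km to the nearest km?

With latitudes φ₁ = -4.300°, φ₂ = -67.200° and longitude difference Δλ = -159.100°:
cos c = sin φ₁ sin φ₂ + cos φ₁ cos φ₂ cos Δλ = (-0.0750)(-0.9219) + (0.9972)(0.3875)(-0.9342) = -0.29188,
so c = arccos(-0.29188) = 1.86699 rad.
Distance = R·c = 1737.4 × 1.8670 ≈ 3244 km.

3244 km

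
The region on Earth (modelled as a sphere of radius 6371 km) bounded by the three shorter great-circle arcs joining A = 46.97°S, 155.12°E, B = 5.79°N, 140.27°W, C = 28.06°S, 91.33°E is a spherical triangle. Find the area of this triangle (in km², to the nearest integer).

17415881 km²

Side lengths (central angles): a = 2.2053, b = 0.9150, c = 1.3517 rad; semiperimeter s = 2.2360.
By l'Huilier's theorem, tan(E/4) = √[tan(s/2) tan((s−a)/2) tan((s−b)/2) tan((s−c)/2)], giving spherical excess E = 0.4291 rad.
Area = E·R² = 0.4291 × (6371)² ≈ 17415881 km².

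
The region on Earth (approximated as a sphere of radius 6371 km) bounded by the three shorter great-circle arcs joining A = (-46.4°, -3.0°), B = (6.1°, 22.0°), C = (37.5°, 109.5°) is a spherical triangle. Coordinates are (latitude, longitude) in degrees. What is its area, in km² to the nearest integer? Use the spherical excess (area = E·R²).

34394622 km²

Side lengths (central angles): a = 1.4715, b = 2.2787, c = 0.9950 rad; semiperimeter s = 2.3726.
By l'Huilier's theorem, tan(E/4) = √[tan(s/2) tan((s−a)/2) tan((s−b)/2) tan((s−c)/2)], giving spherical excess E = 0.8474 rad.
Area = E·R² = 0.8474 × (6371)² ≈ 34394622 km².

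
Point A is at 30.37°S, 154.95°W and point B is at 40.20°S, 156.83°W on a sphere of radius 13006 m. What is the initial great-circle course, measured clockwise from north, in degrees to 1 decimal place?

With φ₁ = -0.5301, φ₂ = -0.7016, Δλ = -0.0328 rad, the forward-azimuth formula gives
θ = atan2( sin Δλ cos φ₂ , cos φ₁ sin φ₂ − sin φ₁ cos φ₂ cos Δλ ) = atan2(-0.0251, -0.1709) = -171.66°.
Adding 360° brings this into [0°, 360°): 188.3°.

188.3°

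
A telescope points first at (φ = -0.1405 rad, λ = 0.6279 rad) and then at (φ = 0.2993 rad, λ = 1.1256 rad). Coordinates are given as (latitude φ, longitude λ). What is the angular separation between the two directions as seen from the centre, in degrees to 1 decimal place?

37.8°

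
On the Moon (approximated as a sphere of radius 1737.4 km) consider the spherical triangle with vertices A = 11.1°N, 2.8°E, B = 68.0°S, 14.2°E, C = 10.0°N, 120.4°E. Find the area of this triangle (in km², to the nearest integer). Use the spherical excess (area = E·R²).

Side lengths (central angles): a = 1.8379, b = 1.9980, c = 1.3879 rad; semiperimeter s = 2.6119.
By l'Huilier's theorem, tan(E/4) = √[tan(s/2) tan((s−a)/2) tan((s−b)/2) tan((s−c)/2)], giving spherical excess E = 2.0969 rad.
Area = E·R² = 2.0969 × (1737.4)² ≈ 6329744 km².

6329744 km²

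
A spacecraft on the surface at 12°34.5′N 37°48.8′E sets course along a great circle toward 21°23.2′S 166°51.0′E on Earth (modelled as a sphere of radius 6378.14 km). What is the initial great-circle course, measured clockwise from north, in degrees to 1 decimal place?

Δλ = 129.037° = 2.2521 rad.
y = sin Δλ · cos φ₂ = (0.7767)(0.9311) = 0.7233
x = cos φ₁ sin φ₂ − sin φ₁ cos φ₂ cos Δλ = (0.9760)(-0.3647) − (0.2177)(0.9311)(-0.6298) = -0.2282
θ = atan2(y, x) = 107.51°, so the bearing is 107.5°.

107.5°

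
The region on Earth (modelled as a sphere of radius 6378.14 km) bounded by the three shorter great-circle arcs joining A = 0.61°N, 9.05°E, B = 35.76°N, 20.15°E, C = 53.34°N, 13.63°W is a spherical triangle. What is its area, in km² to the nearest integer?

6452785 km²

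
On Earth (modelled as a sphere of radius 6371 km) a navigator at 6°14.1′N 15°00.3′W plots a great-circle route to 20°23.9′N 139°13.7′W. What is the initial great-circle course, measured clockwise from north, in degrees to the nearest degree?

Δλ = -124.223° = -2.1681 rad.
y = sin Δλ · cos φ₂ = (-0.8269)(0.9373) = -0.7750
x = cos φ₁ sin φ₂ − sin φ₁ cos φ₂ cos Δλ = (0.9941)(0.3485) − (0.1086)(0.9373)(-0.5624) = 0.4037
θ = atan2(y, x) = -62.48°; adding 360° gives 298°.

298°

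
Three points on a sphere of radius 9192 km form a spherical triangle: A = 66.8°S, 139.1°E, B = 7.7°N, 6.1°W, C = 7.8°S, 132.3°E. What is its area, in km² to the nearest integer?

178932143 km²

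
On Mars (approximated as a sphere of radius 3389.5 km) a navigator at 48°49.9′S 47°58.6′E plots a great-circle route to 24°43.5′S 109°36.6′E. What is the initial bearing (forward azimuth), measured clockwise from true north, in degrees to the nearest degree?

86°

Δλ = 61.633° = 1.0757 rad.
y = sin Δλ · cos φ₂ = (0.8799)(0.9083) = 0.7993
x = cos φ₁ sin φ₂ − sin φ₁ cos φ₂ cos Δλ = (0.6583)(-0.4183) − (-0.7528)(0.9083)(0.4751) = 0.0495
θ = atan2(y, x) = 86.45°, so the bearing is 86°.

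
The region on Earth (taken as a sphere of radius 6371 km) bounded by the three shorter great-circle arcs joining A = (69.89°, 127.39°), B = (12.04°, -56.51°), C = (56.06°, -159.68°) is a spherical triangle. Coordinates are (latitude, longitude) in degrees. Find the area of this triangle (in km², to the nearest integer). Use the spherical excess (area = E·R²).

Side lengths (central angles): a = 1.5221, b = 0.5819, c = 1.7109 rad; semiperimeter s = 1.9075.
By l'Huilier's theorem, tan(E/4) = √[tan(s/2) tan((s−a)/2) tan((s−b)/2) tan((s−c)/2)], giving spherical excess E = 0.5779 rad.
Area = E·R² = 0.5779 × (6371)² ≈ 23456926 km².

23456926 km²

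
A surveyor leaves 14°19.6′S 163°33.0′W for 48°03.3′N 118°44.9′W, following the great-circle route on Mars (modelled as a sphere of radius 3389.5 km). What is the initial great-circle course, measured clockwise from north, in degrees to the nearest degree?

With φ₁ = -0.2500, φ₂ = 0.8387, Δλ = 0.7819 rad, the forward-azimuth formula gives
θ = atan2( sin Δλ cos φ₂ , cos φ₁ sin φ₂ − sin φ₁ cos φ₂ cos Δλ ) = atan2(0.4710, 0.8380) = 29.34°.
So the initial bearing is 29°.

29°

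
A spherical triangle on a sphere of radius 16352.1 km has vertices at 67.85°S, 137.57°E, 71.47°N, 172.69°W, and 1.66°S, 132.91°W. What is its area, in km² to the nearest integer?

474869036 km²

Side lengths (central angles): a = 1.3524, b = 1.5408, c = 2.4993 rad; semiperimeter s = 2.6963.
By l'Huilier's theorem, tan(E/4) = √[tan(s/2) tan((s−a)/2) tan((s−b)/2) tan((s−c)/2)], giving spherical excess E = 1.7759 rad.
Area = E·R² = 1.7759 × (16352.1)² ≈ 474869036 km².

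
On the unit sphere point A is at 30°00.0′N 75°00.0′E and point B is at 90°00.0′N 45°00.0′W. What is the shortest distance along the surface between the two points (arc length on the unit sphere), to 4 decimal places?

1.0472

Let φ₁ = 0.5236 rad, φ₂ = 1.5708 rad, and Δλ = -2.0944 rad.
cos c = sin φ₁ sin φ₂ + cos φ₁ cos φ₂ cos Δλ = (0.5000)(1.0000) + (0.8660)(0.0000)(-0.5000) = 0.50000,
so c = arccos(0.50000) = 1.04720 rad.
On the unit sphere the arc length equals the central angle: 1.0472.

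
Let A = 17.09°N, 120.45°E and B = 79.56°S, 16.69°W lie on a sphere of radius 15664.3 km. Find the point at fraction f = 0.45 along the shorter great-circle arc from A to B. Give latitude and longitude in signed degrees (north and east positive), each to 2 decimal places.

Central angle δ = 1.9998 rad. Interpolating on the sphere with fraction f = 0.45:
P = [sin((1−f)δ)·A + sin(fδ)·B] / sin δ = 0.9800·A + 0.8613·B in Cartesian coordinates,
giving P = (-0.3252, 0.7627, -0.5591), i.e. latitude -33.99°, longitude 113.09°.

-33.99°, 113.09°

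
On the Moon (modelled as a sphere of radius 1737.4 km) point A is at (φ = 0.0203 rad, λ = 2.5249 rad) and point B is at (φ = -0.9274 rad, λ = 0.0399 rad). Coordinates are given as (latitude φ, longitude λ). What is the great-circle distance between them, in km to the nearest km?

3621 km

With latitudes φ₁ = 1.163°, φ₂ = -53.136° and longitude difference Δλ = -142.380°:
cos c = sin φ₁ sin φ₂ + cos φ₁ cos φ₂ cos Δλ = (0.0203)(-0.8001) + (0.9998)(0.5999)(-0.7921) = -0.49132,
so c = arccos(-0.49132) = 2.08440 rad.
Distance = R·c = 1737.4 × 2.0844 ≈ 3621 km.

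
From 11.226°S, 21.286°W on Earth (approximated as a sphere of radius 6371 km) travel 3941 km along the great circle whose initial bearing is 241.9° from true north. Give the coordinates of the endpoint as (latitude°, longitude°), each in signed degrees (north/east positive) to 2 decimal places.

Angular distance δ = d/R = 3941/6371 = 0.61858 rad; initial bearing θ = 4.2220 rad.
sin φ₂ = sin φ₁ cos δ + cos φ₁ sin δ cos θ = (-0.1947)(0.8147) + (0.9809)(0.5799)(-0.4710) = -0.4265, so φ₂ = -25.25°.
Δλ = atan2(sin θ sin δ cos φ₁, cos δ − sin φ₁ sin φ₂) = atan2(-0.5017, 0.7317) = -34.440°.
λ₂ = -21.286° − 34.440° = -55.73°.

-25.25°, -55.73°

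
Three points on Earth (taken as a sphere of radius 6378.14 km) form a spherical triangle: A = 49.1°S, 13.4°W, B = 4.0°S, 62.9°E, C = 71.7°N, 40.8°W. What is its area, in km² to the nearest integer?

81249890 km²

Side lengths (central angles): a = 1.7117, b = 2.1354, c = 1.3619 rad; semiperimeter s = 2.6045.
By l'Huilier's theorem, tan(E/4) = √[tan(s/2) tan((s−a)/2) tan((s−b)/2) tan((s−c)/2)], giving spherical excess E = 1.9973 rad.
Area = E·R² = 1.9973 × (6378.14)² ≈ 81249890 km².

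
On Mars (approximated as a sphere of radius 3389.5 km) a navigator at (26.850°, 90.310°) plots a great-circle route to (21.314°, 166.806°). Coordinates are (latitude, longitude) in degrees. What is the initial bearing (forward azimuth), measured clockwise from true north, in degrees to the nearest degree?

Δλ = 76.496° = 1.3351 rad.
y = sin Δλ · cos φ₂ = (0.9724)(0.9316) = 0.9058
x = cos φ₁ sin φ₂ − sin φ₁ cos φ₂ cos Δλ = (0.8922)(0.3635) − (0.4517)(0.9316)(0.2335) = 0.2260
θ = atan2(y, x) = 75.99°, so the bearing is 76°.

76°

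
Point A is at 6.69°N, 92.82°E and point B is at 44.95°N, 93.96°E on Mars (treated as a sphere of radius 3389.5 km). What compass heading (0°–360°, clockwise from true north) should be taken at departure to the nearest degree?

Δλ = 1.140° = 0.0199 rad.
y = sin Δλ · cos φ₂ = (0.0199)(0.7077) = 0.0141
x = cos φ₁ sin φ₂ − sin φ₁ cos φ₂ cos Δλ = (0.9932)(0.7065) − (0.1165)(0.7077)(0.9998) = 0.6192
θ = atan2(y, x) = 1.30°, so the bearing is 1°.

1°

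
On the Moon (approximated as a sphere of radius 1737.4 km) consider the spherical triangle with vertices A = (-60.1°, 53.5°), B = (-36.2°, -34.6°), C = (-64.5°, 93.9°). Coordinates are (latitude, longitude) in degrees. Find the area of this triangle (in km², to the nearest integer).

452425 km²

Side lengths (central angles): a = 1.2484, b = 0.3305, c = 1.0177 rad; semiperimeter s = 1.2983.
By l'Huilier's theorem, tan(E/4) = √[tan(s/2) tan((s−a)/2) tan((s−b)/2) tan((s−c)/2)], giving spherical excess E = 0.1499 rad.
Area = E·R² = 0.1499 × (1737.4)² ≈ 452425 km².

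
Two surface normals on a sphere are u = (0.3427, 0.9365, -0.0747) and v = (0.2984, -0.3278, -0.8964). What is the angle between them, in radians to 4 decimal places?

1.7090 rad

u·v = -0.1378; |u| = 1.0000, |v| = 1.0000.
cos θ = (u·v)/(|u||v|) = -0.1378, so θ = 1.7090 rad.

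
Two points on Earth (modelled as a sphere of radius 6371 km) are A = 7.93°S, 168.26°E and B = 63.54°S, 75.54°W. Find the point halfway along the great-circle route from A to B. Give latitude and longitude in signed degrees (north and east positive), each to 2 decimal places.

-49.30°, -165.01°

Central angle δ = 1.6422 rad. Interpolating on the sphere with fraction f = 0.5:
P = [sin((1−f)δ)·A + sin(fδ)·B] / sin δ = 0.7338·A + 0.7338·B in Cartesian coordinates,
giving P = (-0.6299, -0.1687, -0.7581), i.e. latitude -49.30°, longitude -165.01°.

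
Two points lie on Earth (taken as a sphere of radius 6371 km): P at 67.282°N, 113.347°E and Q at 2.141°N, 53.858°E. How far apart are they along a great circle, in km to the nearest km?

8526 km

In radians: φ₁ = 1.1743, φ₂ = 0.0374, Δλ = -59.489° = -1.0383 rad.
cos c = sin φ₁ sin φ₂ + cos φ₁ cos φ₂ cos Δλ = (0.9224)(0.0374) + (0.3862)(0.9993)(0.5077) = 0.23040,
so c = arccos(0.23040) = 1.33831 rad.
Distance = R·c = 6371 × 1.3383 ≈ 8526 km.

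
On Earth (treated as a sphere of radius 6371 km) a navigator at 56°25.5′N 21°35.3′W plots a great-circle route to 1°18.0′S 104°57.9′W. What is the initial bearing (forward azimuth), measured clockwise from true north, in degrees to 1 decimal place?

With φ₁ = 0.9848, φ₂ = -0.0227, Δλ = -1.4552 rad, the forward-azimuth formula gives
θ = atan2( sin Δλ cos φ₂ , cos φ₁ sin φ₂ − sin φ₁ cos φ₂ cos Δλ ) = atan2(-0.9931, -0.1086) = -96.24°.
Adding 360° brings this into [0°, 360°): 263.8°.

263.8°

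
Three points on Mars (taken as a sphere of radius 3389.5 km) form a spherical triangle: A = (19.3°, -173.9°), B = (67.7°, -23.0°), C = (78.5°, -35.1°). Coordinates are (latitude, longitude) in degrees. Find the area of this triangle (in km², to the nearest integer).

Side lengths (central angles): a = 0.1973, b = 1.3875, c = 1.5779 rad; semiperimeter s = 1.5813.
By l'Huilier's theorem, tan(E/4) = √[tan(s/2) tan((s−a)/2) tan((s−b)/2) tan((s−c)/2)], giving spherical excess E = 0.0471 rad.
Area = E·R² = 0.0471 × (3389.5)² ≈ 540950 km².

540950 km²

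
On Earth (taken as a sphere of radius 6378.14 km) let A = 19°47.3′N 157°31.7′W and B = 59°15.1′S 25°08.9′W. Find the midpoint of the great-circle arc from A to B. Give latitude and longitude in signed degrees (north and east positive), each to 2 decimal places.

Central angle δ = 2.2335 rad. Interpolating on the sphere with fraction f = 0.5:
P = [sin((1−f)δ)·A + sin(fδ)·B] / sin δ = 1.1399·A + 1.1399·B in Cartesian coordinates,
giving P = (-0.4636, -0.6577, -0.5938), i.e. latitude -36.42°, longitude -125.18°.

-36.42°, -125.18°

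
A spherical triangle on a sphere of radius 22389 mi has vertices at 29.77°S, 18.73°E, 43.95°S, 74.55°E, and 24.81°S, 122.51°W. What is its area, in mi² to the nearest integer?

601781115 mi²

Side lengths (central angles): a = 1.9108, b = 1.9889, c = 0.8014 rad; semiperimeter s = 2.3506.
By l'Huilier's theorem, tan(E/4) = √[tan(s/2) tan((s−a)/2) tan((s−b)/2) tan((s−c)/2)], giving spherical excess E = 1.2005 rad.
Area = E·R² = 1.2005 × (22389)² ≈ 601781115 mi².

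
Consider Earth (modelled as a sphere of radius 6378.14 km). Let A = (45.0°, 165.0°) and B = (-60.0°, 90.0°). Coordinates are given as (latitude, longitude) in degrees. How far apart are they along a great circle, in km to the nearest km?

Let φ₁ = 0.7854 rad, φ₂ = -1.0472 rad, and Δλ = -1.3090 rad.
cos c = sin φ₁ sin φ₂ + cos φ₁ cos φ₂ cos Δλ = (0.7071)(-0.8660) + (0.7071)(0.5000)(0.2588) = -0.52087,
so c = arccos(-0.52087) = 2.11866 rad.
Distance = R·c = 6378.14 × 2.1187 ≈ 13513 km.

13513 km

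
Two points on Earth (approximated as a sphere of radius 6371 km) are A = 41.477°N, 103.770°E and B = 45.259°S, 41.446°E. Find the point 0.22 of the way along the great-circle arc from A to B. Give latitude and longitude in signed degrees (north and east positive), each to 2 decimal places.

Central angle δ = 1.7982 rad. Interpolating on the sphere with fraction f = 0.22:
P = [sin((1−f)δ)·A + sin(fδ)·B] / sin δ = 1.0120·A + 0.3956·B in Cartesian coordinates,
giving P = (0.0282, 0.9207, 0.3893), i.e. latitude 22.91°, longitude 88.24°.

22.91°, 88.24°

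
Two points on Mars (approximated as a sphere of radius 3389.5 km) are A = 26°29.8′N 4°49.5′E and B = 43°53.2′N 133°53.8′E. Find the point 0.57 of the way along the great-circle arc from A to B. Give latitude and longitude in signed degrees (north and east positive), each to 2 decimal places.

The central angle between A and B is δ = 1.6682 rad.
With f = 0.57, the slerp weights are sin((1−f)δ)/sin δ = 0.6605 and sin(fδ)/sin δ = 0.8178.
Weighted sum of the unit vectors: (0.6605)·(0.8918,0.0753,0.4461) + (0.8178)·(-0.4997,0.5193,0.6932) = (0.1804, 0.4744, 0.8616).
Converting back: φ = atan2(z, √(x²+y²)) = 59.50°, λ = atan2(y, x) = 69.18°.

59.50°, 69.18°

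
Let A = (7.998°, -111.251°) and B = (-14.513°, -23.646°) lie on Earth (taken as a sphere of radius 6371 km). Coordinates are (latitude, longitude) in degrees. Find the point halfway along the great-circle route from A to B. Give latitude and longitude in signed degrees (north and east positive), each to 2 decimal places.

-4.51°, -68.07°

The central angle between A and B is δ = 1.5656 rad.
With f = 0.5, the slerp weights are sin((1−f)δ)/sin δ = 0.7053 and sin(fδ)/sin δ = 0.7053.
Weighted sum of the unit vectors: (0.7053)·(-0.3589,-0.9229,0.1391) + (0.7053)·(0.8868,-0.3883,-0.2506) = (0.3723, -0.9248, -0.0786).
Converting back: φ = atan2(z, √(x²+y²)) = -4.51°, λ = atan2(y, x) = -68.07°.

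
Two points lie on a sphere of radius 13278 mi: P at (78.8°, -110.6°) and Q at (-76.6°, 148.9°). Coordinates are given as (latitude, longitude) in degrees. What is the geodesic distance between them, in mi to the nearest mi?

38064 mi

In radians: φ₁ = 1.3753, φ₂ = -1.3369, Δλ = -100.500° = -1.7541 rad.
cos c = sin φ₁ sin φ₂ + cos φ₁ cos φ₂ cos Δλ = (0.9810)(-0.9728) + (0.1942)(0.2317)(-0.1822) = -0.96245,
so c = arccos(-0.96245) = 2.86669 rad.
Distance = R·c = 13278 × 2.8667 ≈ 38064 mi.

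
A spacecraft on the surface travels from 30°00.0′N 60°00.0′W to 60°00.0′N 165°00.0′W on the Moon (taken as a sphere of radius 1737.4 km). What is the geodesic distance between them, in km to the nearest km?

In radians: φ₁ = 0.5236, φ₂ = 1.0472, Δλ = -105.000° = -1.8326 rad.
cos c = sin φ₁ sin φ₂ + cos φ₁ cos φ₂ cos Δλ = (0.5000)(0.8660) + (0.8660)(0.5000)(-0.2588) = 0.32094,
so c = arccos(0.32094) = 1.24407 rad.
Distance = R·c = 1737.4 × 1.2441 ≈ 2161 km.

2161 km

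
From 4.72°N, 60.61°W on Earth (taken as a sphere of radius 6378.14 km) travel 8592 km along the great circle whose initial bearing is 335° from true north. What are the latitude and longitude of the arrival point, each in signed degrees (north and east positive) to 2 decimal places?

Angular distance δ = d/R = 8592/6378.14 = 1.34710 rad; initial bearing θ = 5.8469 rad.
sin φ₂ = sin φ₁ cos δ + cos φ₁ sin δ cos θ = (0.0823)(0.2218) + (0.9966)(0.9751)(0.9063) = 0.8990, so φ₂ = 64.02°.
Δλ = atan2(sin θ sin δ cos φ₁, cos δ − sin φ₁ sin φ₂) = atan2(-0.4107, 0.1479) = -70.200°.
λ₂ = -60.610° − 70.200° = -130.81°.

64.02°, -130.81°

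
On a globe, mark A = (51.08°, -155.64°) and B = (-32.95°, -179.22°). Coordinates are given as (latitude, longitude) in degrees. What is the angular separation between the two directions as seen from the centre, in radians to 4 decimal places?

1.5108 rad

Let φ₁ = 0.8915 rad, φ₂ = -0.5751 rad, and Δλ = -0.4115 rad.
cos c = sin φ₁ sin φ₂ + cos φ₁ cos φ₂ cos Δλ = (0.7780)(-0.5439) + (0.6282)(0.8391)(0.9165) = 0.05999,
so c = arccos(0.05999) = 1.51077 rad.
So the angular separation is 1.5108 rad.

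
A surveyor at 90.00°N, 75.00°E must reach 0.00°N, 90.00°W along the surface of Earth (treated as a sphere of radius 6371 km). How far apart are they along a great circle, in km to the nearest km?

10008 km

With latitudes φ₁ = 90.000°, φ₂ = 0.000° and longitude difference Δλ = -165.000°:
Haversine: a = sin²(Δφ/2) + cos φ₁ cos φ₂ sin²(Δλ/2) = 0.5000 + (0.0000)(1.0000)(0.9830) = 0.50000.
Central angle c = 2·arcsin(√a) = 1.57080 rad.
Distance = R·c = 6371 × 1.5708 ≈ 10008 km.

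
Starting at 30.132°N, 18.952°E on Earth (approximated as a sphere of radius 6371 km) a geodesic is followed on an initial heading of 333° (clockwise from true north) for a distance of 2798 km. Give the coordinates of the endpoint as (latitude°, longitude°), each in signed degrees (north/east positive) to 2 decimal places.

51.45°, 0.91°

Angular distance δ = d/R = 2798/6371 = 0.43918 rad; initial bearing θ = 5.8119 rad.
sin φ₂ = sin φ₁ cos δ + cos φ₁ sin δ cos θ = (0.5020)(0.9051) + (0.8649)(0.4252)(0.8910) = 0.7820, so φ₂ = 51.45°.
Δλ = atan2(sin θ sin δ cos φ₁, cos δ − sin φ₁ sin φ₂) = atan2(-0.1670, 0.5125) = -18.042°.
λ₂ = 18.952° − 18.042° = 0.91°.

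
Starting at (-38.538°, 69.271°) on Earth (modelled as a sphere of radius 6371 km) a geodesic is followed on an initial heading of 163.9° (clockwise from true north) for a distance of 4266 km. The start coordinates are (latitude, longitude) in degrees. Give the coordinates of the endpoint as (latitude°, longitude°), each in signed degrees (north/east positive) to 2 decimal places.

Angular distance δ = d/R = 4266/6371 = 0.66960 rad; initial bearing θ = 2.8606 rad.
sin φ₂ = sin φ₁ cos δ + cos φ₁ sin δ cos θ = (-0.6230)(0.7841) + (0.7822)(0.6207)(-0.9608) = -0.9549, so φ₂ = -72.74°.
Δλ = atan2(sin θ sin δ cos φ₁, cos δ − sin φ₁ sin φ₂) = atan2(0.1346, 0.1891) = 35.448°.
λ₂ = 69.271° + 35.448° = 104.72°.

-72.74°, 104.72°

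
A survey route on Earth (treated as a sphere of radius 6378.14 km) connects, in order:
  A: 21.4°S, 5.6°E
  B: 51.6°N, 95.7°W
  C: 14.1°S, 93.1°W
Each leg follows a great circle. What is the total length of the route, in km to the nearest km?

Leg A→B: central angle 1.9815 rad, distance 12638.4 km.
Leg B→C: central angle 1.1474 rad, distance 7318.0 km.
Total: 12638.4 + 7318.0 ≈ 19956 km.

19956 km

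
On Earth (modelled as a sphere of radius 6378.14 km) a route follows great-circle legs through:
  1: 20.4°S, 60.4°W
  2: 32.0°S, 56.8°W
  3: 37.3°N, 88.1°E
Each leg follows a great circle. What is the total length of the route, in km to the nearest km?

Leg 1→2: central angle 0.2101 rad, distance 1340.1 km.
Leg 2→3: central angle 2.6322 rad, distance 16788.6 km.
Total: 1340.1 + 16788.6 ≈ 18129 km.

18129 km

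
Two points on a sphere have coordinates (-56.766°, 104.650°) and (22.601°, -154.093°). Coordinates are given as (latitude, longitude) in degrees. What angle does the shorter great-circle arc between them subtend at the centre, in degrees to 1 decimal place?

114.8°

With latitudes φ₁ = -56.766°, φ₂ = 22.601° and longitude difference Δλ = 101.257°:
Haversine: a = sin²(Δφ/2) + cos φ₁ cos φ₂ sin²(Δλ/2) = 0.4077 + (0.5481)(0.9232)(0.5976) = 0.71011.
Central angle c = 2·arcsin(√a) = 2.00449 rad.
So the angular separation is 114.8°.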